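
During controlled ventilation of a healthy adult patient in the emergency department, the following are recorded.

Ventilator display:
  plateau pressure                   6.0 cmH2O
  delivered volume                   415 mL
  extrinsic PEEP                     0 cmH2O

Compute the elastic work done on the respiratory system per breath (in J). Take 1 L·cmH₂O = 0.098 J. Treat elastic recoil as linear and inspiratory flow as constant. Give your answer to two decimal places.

0.12

Elastic work ≈ ½ × (Pplat − PEEP) × Vt = 0.5 × (6.0 − 0) × 0.415 L = 0.5 × 6.0 × 0.415 = 1.245 L·cmH2O.
× 0.098 J/(L·cmH2O) → 0.122 J.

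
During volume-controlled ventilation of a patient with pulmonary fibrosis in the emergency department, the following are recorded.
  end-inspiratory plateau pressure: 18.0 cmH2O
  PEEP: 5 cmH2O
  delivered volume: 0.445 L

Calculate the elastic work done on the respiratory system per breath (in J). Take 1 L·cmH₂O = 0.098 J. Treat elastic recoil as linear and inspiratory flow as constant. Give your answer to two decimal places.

0.28

Elastic work ≈ ½ × (Pplat − PEEP) × Vt = 0.5 × (18.0 − 5) × 0.445 L = 0.5 × 13.0 × 0.445 = 2.893 L·cmH2O.
× 0.098 J/(L·cmH2O) → 0.2835 J.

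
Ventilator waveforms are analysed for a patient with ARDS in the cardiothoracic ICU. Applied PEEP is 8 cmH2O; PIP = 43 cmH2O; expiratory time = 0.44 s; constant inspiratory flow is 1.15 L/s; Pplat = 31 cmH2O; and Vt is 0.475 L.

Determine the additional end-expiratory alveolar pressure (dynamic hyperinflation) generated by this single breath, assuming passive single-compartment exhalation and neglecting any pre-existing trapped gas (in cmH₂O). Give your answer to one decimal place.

R = (PIP − Pplat)/V̇ = (43 − 31) / 1.15 = 12.0/1.15 = 10.435 cmH2O·s/L.
C = Vt/(Pplat − PEEP) = 475.0 / (31 − 8) = 475.0/23.0 = 20.652 mL/cmH2O.
τ = R × C = 10.435 × 0.02065 L/cmH2O = 0.2155 s.
Fraction remaining = e^(−Te/τ) = e^(−0.44/0.2155) = 0.1298; trapped volume = 475.0 × 0.1298 = 61.655 mL.
Additional alveolar pressure from trapping ≈ V_trapped / C = 61.655 / 20.652 = 2.985 cmH2O.

3.0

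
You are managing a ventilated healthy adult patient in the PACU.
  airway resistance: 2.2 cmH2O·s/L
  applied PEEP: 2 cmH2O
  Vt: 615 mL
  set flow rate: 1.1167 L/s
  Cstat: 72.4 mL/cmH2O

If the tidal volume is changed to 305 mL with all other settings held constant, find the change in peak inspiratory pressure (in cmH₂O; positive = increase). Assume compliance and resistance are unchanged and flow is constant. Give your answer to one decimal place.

PIP = Vt/C + R·V̇ + PEEP (constant-flow equation of motion).
Only the elastic term changes: ΔPIP = ΔVt / C = (305 − 615) / 72.4 = -4.282 cmH2O.

-4.3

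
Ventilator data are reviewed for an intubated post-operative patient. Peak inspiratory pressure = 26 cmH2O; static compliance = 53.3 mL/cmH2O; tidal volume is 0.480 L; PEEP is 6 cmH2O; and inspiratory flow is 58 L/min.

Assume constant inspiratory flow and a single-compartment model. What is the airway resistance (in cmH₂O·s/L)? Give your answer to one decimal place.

Flow: 58 L/min ÷ 60 = 0.9667 L/s.
Equation of motion (constant flow): PIP = Vt/C + R·V̇ + PEEP.
R·V̇ = PIP − Vt/C − PEEP = 26 − 480/53.3 − 6 = 26 − 9.006 − 6 = 10.994 cmH2O.
R = 10.994 / 0.9667 = 11.373 cmH2O·s/L.

11.4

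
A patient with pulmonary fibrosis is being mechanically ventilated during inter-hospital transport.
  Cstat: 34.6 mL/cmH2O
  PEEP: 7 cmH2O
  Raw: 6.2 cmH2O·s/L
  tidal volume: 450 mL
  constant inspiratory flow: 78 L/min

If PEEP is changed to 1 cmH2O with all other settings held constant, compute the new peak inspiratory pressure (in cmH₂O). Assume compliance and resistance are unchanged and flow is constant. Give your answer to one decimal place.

22.1

Flow: 78 L/min ÷ 60 = 1.3 L/s.
PIP = Vt/C + R·V̇ + PEEP (constant-flow equation of motion).
Only the baseline term changes: ΔPIP = ΔPEEP = 1 − 7 = -6.0 cmH2O.
Original PIP = 450/34.6 + 6.2×1.3 + 7 = 28.066 cmH2O; new PIP = 28.066 + (-6.0) = 22.066 cmH2O.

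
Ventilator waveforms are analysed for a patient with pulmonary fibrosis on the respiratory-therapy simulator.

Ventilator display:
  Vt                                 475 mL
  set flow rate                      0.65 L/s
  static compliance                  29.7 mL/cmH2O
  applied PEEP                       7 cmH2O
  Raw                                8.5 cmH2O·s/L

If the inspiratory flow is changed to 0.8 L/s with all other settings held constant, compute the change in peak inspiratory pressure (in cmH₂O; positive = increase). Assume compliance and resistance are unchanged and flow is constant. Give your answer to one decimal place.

1.3

PIP = Vt/C + R·V̇ + PEEP (constant-flow equation of motion).
Only the resistive term changes: ΔPIP = R × ΔV̇ = 8.5 × (0.8 − 0.65) = 8.5 × 0.15 = 1.275 cmH2O.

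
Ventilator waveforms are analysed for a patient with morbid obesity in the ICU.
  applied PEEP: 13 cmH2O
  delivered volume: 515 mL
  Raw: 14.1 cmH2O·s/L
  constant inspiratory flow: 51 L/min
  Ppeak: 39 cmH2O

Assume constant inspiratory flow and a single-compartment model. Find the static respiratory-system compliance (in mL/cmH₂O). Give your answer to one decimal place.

Flow: 51 L/min ÷ 60 = 0.85 L/s.
Equation of motion (constant flow): PIP = Vt/C + R·V̇ + PEEP.
Vt/C = PIP − R·V̇ − PEEP = 39 − 14.1×0.85 − 13 = 39 − 11.985 − 13 = 14.015 cmH2O.
C = Vt / 14.015 = 515 / 14.015 = 36.746 mL/cmH2O.

36.7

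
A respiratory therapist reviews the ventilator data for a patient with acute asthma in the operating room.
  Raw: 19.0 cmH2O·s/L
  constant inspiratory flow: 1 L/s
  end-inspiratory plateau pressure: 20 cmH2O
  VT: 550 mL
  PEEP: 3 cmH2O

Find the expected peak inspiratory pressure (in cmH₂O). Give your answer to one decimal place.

39.0

PIP = Pplat + Raw × flow = 20 + 19.0 × 1 = 20 + 19.0 = 39.0 cmH2O.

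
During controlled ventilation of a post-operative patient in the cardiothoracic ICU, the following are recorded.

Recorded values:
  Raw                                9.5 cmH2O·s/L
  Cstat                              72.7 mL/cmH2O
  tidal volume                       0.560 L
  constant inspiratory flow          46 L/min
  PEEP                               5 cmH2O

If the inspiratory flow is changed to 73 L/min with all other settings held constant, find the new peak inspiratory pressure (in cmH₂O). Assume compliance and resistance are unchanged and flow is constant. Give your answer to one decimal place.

24.3

Flow: 46 L/min ÷ 60 = 0.7667 L/s.
New flow: 73 L/min ÷ 60 = 1.2167 L/s.
PIP = Vt/C + R·V̇ + PEEP (constant-flow equation of motion).
Only the resistive term changes: ΔPIP = R × ΔV̇ = 9.5 × (1.2167 − 0.7667) = 9.5 × 0.45 = 4.275 cmH2O.
Original PIP = 560/72.7 + 9.5×0.7667 + 5 = 19.987 cmH2O; new PIP = 19.987 + (4.275) = 24.262 cmH2O.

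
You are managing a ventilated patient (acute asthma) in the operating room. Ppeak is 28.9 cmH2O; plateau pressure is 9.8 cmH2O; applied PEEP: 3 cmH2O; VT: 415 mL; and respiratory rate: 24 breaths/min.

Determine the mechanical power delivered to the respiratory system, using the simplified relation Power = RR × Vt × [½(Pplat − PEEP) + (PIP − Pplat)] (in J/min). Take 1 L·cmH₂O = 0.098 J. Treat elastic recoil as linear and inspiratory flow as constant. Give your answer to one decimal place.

22.0

Per-breath work = Vt × [½(Pplat−PEEP) + (PIP−Pplat)] = 0.415 × [0.5×6.8 + 19.1] = 0.415 × 22.5 = 9.338 L·cmH2O.
Power = 24 × 9.338 = 224.11 L·cmH2O/min.
× 0.098 J/(L·cmH2O) → 21.963 J/min.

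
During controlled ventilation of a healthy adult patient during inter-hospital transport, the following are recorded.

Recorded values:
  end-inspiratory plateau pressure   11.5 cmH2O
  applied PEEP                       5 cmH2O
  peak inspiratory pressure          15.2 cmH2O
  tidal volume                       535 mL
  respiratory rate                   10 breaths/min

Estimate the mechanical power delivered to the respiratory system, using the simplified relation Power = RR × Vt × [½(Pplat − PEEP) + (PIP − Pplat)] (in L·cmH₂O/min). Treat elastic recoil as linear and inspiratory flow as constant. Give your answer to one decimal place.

Per-breath work = Vt × [½(Pplat−PEEP) + (PIP−Pplat)] = 0.535 × [0.5×6.5 + 3.7] = 0.535 × 6.95 = 3.718 L·cmH2O.
Power = 10 × 3.718 = 37.18 L·cmH2O/min.

37.2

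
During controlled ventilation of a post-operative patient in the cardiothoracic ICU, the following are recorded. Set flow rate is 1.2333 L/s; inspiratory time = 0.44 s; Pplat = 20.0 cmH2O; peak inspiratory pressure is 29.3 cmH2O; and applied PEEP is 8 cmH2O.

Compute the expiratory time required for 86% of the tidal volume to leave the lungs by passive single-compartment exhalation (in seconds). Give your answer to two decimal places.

Vt = flow × Ti = 1.2333 L/s × 0.44 s × 1000 mL/L = 542.65 mL.
R = (PIP − Pplat)/V̇ = (29.3 − 20.0) / 1.2333 = 9.3/1.2333 = 7.541 cmH2O·s/L.
C = Vt/(Pplat − PEEP) = 542.65 / (20.0 − 8) = 542.65/12.0 = 45.221 mL/cmH2O.
τ = R × C = 7.541 × 0.04522 L/cmH2O = 0.341 s.
t = −τ·ln(1 − 0.86) = −0.341·ln(0.14) = 0.6704 s.

0.67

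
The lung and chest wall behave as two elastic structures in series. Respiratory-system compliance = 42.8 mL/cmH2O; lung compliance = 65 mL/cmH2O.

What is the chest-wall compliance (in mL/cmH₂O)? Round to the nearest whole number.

125

1/Ccw = 1/Crs − 1/CL.
1/Ccw = 1/42.8 − 1/65 = 0.00798.
Ccw = 125.31 mL/cmH2O.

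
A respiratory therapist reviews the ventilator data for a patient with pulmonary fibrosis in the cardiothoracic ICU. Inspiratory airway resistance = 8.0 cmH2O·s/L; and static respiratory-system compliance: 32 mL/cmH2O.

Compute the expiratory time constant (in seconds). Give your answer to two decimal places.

τ = R × C = 8.0 × 32 mL/cmH2O = 8.0 × 0.032 L/cmH2O = 0.256 s.

0.26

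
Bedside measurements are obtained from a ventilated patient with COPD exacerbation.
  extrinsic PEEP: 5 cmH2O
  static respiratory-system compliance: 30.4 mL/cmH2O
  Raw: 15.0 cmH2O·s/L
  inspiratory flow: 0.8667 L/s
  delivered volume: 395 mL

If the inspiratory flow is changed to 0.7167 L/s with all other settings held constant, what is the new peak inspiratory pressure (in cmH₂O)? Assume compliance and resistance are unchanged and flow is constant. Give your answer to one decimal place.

PIP = Vt/C + R·V̇ + PEEP (constant-flow equation of motion).
Only the resistive term changes: ΔPIP = R × ΔV̇ = 15.0 × (0.7167 − 0.8667) = 15.0 × -0.15 = -2.25 cmH2O.
Original PIP = 395/30.4 + 15.0×0.8667 + 5 = 30.994 cmH2O; new PIP = 30.994 + (-2.25) = 28.744 cmH2O.

28.7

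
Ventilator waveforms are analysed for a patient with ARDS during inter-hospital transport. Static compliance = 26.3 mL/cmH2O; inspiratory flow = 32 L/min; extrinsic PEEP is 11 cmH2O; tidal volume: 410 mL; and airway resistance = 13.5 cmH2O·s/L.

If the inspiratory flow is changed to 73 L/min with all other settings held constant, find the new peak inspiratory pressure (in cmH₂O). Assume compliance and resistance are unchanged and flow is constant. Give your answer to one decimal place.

43.0

Flow: 32 L/min ÷ 60 = 0.5333 L/s.
New flow: 73 L/min ÷ 60 = 1.2167 L/s.
PIP = Vt/C + R·V̇ + PEEP (constant-flow equation of motion).
Only the resistive term changes: ΔPIP = R × ΔV̇ = 13.5 × (1.2167 − 0.5333) = 13.5 × 0.6834 = 9.226 cmH2O.
Original PIP = 410/26.3 + 13.5×0.5333 + 11 = 33.789 cmH2O; new PIP = 33.789 + (9.226) = 43.015 cmH2O.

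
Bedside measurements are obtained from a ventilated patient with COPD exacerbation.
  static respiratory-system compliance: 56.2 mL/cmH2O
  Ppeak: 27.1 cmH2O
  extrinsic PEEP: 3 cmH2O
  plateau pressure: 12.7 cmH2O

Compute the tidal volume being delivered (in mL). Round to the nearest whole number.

545

Vt = Cstat × (Pplat − PEEP) = 56.2 × (12.7 − 3) = 56.2 × 9.7 = 545.14 mL.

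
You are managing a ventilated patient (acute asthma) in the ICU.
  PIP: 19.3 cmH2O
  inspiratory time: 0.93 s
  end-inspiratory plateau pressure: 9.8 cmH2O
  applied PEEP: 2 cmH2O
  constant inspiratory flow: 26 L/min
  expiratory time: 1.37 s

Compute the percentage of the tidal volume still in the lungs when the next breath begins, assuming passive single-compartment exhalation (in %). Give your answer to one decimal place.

Flow: 26 L/min ÷ 60 = 0.4333 L/s.
Vt = flow × Ti = 0.4333 L/s × 0.93 s × 1000 mL/L = 402.97 mL.
R = (PIP − Pplat)/V̇ = (19.3 − 9.8) / 0.4333 = 9.5/0.4333 = 21.925 cmH2O·s/L.
C = Vt/(Pplat − PEEP) = 402.97 / (9.8 − 2) = 402.97/7.8 = 51.663 mL/cmH2O.
τ = R × C = 21.925 × 0.05166 L/cmH2O = 1.133 s.
Fraction remaining at end-expiration = e^(−Te/τ) = e^(−1.37/1.133) = 0.2984 → 29.84%.

29.8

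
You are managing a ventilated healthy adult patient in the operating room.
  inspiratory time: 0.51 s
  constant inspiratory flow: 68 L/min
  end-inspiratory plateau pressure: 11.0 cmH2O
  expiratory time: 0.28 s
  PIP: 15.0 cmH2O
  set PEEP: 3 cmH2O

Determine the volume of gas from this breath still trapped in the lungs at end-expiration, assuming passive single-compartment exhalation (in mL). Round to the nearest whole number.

Flow: 68 L/min ÷ 60 = 1.1333 L/s.
Vt = flow × Ti = 1.1333 L/s × 0.51 s × 1000 mL/L = 577.98 mL.
R = (PIP − Pplat)/V̇ = (15.0 − 11.0) / 1.1333 = 4.0/1.1333 = 3.53 cmH2O·s/L.
C = Vt/(Pplat − PEEP) = 577.98 / (11.0 − 3) = 577.98/8.0 = 72.248 mL/cmH2O.
τ = R × C = 3.53 × 0.07225 L/cmH2O = 0.255 s.
Fraction remaining = e^(−Te/τ) = e^(−0.28/0.255) = 0.3335.
Trapped volume = 577.98 × 0.3335 = 192.76 mL.

193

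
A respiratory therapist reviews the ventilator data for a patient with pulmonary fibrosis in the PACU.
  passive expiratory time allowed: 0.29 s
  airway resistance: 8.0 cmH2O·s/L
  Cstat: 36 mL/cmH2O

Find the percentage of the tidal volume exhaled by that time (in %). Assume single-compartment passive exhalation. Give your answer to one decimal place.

63.5

τ = R × C = 8.0 × 36 mL/cmH2O = 8.0 × 0.036 L/cmH2O = 0.288 s.
Passive exhalation: V(t)/V₀ = e^(−t/τ) = e^(−0.29/0.288) = 0.3653.
Fraction exhaled = 1 − 0.3653 = 0.6347 → 63.47%.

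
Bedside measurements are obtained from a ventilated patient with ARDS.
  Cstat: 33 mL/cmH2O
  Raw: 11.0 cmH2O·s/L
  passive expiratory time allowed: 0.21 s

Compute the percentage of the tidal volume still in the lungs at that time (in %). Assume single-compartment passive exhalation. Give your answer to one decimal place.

56.1

τ = R × C = 11.0 × 33 mL/cmH2O = 11.0 × 0.033 L/cmH2O = 0.363 s.
Passive exhalation: V(t)/V₀ = e^(−t/τ) = e^(−0.21/0.363) = 0.5607.
Fraction remaining = 0.5607 → 56.07%.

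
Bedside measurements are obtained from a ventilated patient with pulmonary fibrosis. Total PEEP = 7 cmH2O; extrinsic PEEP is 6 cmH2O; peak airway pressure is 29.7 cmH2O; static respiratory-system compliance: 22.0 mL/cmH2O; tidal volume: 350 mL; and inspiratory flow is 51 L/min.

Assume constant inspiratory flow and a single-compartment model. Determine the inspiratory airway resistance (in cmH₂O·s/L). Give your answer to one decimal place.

8.0

Flow: 51 L/min ÷ 60 = 0.85 L/s.
Total PEEP = 7 cmH2O (set 6 + intrinsic 1); this is the baseline alveolar pressure.
Equation of motion (constant flow): PIP = Vt/C + R·V̇ + PEEP.
R·V̇ = PIP − Vt/C − PEEP = 29.7 − 350/22.0 − 7 = 29.7 − 15.909 − 7 = 6.791 cmH2O.
R = 6.791 / 0.85 = 7.989 cmH2O·s/L.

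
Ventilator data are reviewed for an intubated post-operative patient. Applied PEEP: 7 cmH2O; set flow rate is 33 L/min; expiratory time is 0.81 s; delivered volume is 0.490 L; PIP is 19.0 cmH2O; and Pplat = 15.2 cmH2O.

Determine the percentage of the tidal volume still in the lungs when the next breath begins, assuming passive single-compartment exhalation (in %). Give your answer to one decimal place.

Flow: 33 L/min ÷ 60 = 0.55 L/s.
R = (PIP − Pplat)/V̇ = (19.0 − 15.2) / 0.55 = 3.8/0.55 = 6.909 cmH2O·s/L.
C = Vt/(Pplat − PEEP) = 490.0 / (15.2 − 7) = 490.0/8.2 = 59.756 mL/cmH2O.
τ = R × C = 6.909 × 0.05976 L/cmH2O = 0.4129 s.
Fraction remaining at end-expiration = e^(−Te/τ) = e^(−0.81/0.4129) = 0.1406 → 14.06%.

14.1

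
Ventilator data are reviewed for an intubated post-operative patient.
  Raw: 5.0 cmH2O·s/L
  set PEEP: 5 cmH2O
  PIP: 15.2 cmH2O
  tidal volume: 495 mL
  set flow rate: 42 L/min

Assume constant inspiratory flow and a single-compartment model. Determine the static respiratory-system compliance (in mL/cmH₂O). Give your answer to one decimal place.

Flow: 42 L/min ÷ 60 = 0.7 L/s.
Equation of motion (constant flow): PIP = Vt/C + R·V̇ + PEEP.
Vt/C = PIP − R·V̇ − PEEP = 15.2 − 5.0×0.7 − 5 = 15.2 − 3.5 − 5 = 6.7 cmH2O.
C = Vt / 6.7 = 495 / 6.7 = 73.881 mL/cmH2O.

73.9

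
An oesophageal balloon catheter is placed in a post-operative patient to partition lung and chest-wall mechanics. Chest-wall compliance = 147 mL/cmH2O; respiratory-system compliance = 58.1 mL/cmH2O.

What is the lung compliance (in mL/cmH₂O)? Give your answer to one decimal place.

96.1

1/CL = 1/Crs − 1/Ccw.
1/CL = 1/58.1 − 1/147 = 0.01041.
CL = 96.061 mL/cmH2O.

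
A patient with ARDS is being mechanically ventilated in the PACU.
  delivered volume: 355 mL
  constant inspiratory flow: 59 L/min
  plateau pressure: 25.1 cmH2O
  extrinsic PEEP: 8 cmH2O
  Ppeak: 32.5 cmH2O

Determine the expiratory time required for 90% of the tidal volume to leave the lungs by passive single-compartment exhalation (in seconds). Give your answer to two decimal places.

0.36

Flow: 59 L/min ÷ 60 = 0.9833 L/s.
R = (PIP − Pplat)/V̇ = (32.5 − 25.1) / 0.9833 = 7.4/0.9833 = 7.526 cmH2O·s/L.
C = Vt/(Pplat − PEEP) = 355.0 / (25.1 − 8) = 355.0/17.1 = 20.76 mL/cmH2O.
τ = R × C = 7.526 × 0.02076 L/cmH2O = 0.1562 s.
t = −τ·ln(1 − 0.90) = −0.1562·ln(0.1) = 0.3597 s.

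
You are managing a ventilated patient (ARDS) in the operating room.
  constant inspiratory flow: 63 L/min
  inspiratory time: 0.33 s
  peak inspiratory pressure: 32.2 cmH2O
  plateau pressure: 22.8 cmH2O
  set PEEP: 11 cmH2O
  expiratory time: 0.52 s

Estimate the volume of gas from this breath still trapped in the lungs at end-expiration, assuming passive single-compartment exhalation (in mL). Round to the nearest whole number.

Flow: 63 L/min ÷ 60 = 1.05 L/s.
Vt = flow × Ti = 1.05 L/s × 0.33 s × 1000 mL/L = 346.5 mL.
R = (PIP − Pplat)/V̇ = (32.2 − 22.8) / 1.05 = 9.4/1.05 = 8.952 cmH2O·s/L.
C = Vt/(Pplat − PEEP) = 346.5 / (22.8 − 11) = 346.5/11.8 = 29.364 mL/cmH2O.
τ = R × C = 8.952 × 0.02936 L/cmH2O = 0.2628 s.
Fraction remaining = e^(−Te/τ) = e^(−0.52/0.2628) = 0.1383.
Trapped volume = 346.5 × 0.1383 = 47.921 mL.

48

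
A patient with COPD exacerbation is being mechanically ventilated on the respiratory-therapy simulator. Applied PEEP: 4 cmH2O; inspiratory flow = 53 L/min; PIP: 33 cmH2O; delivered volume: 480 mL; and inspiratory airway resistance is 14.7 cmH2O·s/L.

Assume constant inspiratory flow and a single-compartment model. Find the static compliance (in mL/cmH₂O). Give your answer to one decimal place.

Flow: 53 L/min ÷ 60 = 0.8833 L/s.
Equation of motion (constant flow): PIP = Vt/C + R·V̇ + PEEP.
Vt/C = PIP − R·V̇ − PEEP = 33 − 14.7×0.8833 − 4 = 33 − 12.985 − 4 = 16.015 cmH2O.
C = Vt / 16.015 = 480 / 16.015 = 29.972 mL/cmH2O.

30.0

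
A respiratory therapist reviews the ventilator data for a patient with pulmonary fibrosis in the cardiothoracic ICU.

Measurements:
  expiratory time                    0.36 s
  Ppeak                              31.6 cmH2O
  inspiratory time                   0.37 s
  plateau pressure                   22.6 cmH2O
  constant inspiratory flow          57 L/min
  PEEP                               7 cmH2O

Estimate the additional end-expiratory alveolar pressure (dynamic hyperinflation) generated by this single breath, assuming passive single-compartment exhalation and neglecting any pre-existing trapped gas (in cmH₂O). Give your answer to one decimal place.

Flow: 57 L/min ÷ 60 = 0.95 L/s.
Vt = flow × Ti = 0.95 L/s × 0.37 s × 1000 mL/L = 351.5 mL.
R = (PIP − Pplat)/V̇ = (31.6 − 22.6) / 0.95 = 9.0/0.95 = 9.474 cmH2O·s/L.
C = Vt/(Pplat − PEEP) = 351.5 / (22.6 − 7) = 351.5/15.6 = 22.532 mL/cmH2O.
τ = R × C = 9.474 × 0.02253 L/cmH2O = 0.2134 s.
Fraction remaining = e^(−Te/τ) = e^(−0.36/0.2134) = 0.1851; trapped volume = 351.5 × 0.1851 = 65.063 mL.
Additional alveolar pressure from trapping ≈ V_trapped / C = 65.063 / 22.532 = 2.888 cmH2O.

2.9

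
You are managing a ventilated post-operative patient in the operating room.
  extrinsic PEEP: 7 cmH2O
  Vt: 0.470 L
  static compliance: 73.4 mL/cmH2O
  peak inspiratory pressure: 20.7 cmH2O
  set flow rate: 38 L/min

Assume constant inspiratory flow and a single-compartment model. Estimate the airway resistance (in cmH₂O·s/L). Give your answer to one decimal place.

Flow: 38 L/min ÷ 60 = 0.6333 L/s.
Equation of motion (constant flow): PIP = Vt/C + R·V̇ + PEEP.
R·V̇ = PIP − Vt/C − PEEP = 20.7 − 470/73.4 − 7 = 20.7 − 6.403 − 7 = 7.297 cmH2O.
R = 7.297 / 0.6333 = 11.522 cmH2O·s/L.

11.5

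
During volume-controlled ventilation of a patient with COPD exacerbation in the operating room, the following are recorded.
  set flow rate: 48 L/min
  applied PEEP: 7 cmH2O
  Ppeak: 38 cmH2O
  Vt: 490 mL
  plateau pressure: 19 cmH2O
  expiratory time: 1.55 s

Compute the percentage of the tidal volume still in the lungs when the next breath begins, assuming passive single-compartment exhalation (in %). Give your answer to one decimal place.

20.2

Flow: 48 L/min ÷ 60 = 0.8 L/s.
R = (PIP − Pplat)/V̇ = (38 − 19) / 0.8 = 19.0/0.8 = 23.75 cmH2O·s/L.
C = Vt/(Pplat − PEEP) = 490.0 / (19 − 7) = 490.0/12.0 = 40.833 mL/cmH2O.
τ = R × C = 23.75 × 0.04083 L/cmH2O = 0.9697 s.
Fraction remaining at end-expiration = e^(−Te/τ) = e^(−1.55/0.9697) = 0.2022 → 20.22%.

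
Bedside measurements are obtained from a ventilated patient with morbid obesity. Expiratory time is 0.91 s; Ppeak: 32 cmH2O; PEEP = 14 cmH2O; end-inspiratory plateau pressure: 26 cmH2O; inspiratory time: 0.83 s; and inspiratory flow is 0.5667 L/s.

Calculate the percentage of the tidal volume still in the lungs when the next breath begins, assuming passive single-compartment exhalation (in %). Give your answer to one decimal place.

11.2

Vt = flow × Ti = 0.5667 L/s × 0.83 s × 1000 mL/L = 470.36 mL.
R = (PIP − Pplat)/V̇ = (32 − 26) / 0.5667 = 6.0/0.5667 = 10.588 cmH2O·s/L.
C = Vt/(Pplat − PEEP) = 470.36 / (26 − 14) = 470.36/12.0 = 39.197 mL/cmH2O.
τ = R × C = 10.588 × 0.0392 L/cmH2O = 0.415 s.
Fraction remaining at end-expiration = e^(−Te/τ) = e^(−0.91/0.415) = 0.1116 → 11.16%.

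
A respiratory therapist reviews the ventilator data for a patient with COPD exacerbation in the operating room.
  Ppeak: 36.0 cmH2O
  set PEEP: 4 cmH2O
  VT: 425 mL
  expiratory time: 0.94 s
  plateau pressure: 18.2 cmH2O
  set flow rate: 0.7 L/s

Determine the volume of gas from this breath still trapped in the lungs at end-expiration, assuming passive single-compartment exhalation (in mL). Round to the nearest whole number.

124

R = (PIP − Pplat)/V̇ = (36.0 − 18.2) / 0.7 = 17.8/0.7 = 25.429 cmH2O·s/L.
C = Vt/(Pplat − PEEP) = 425.0 / (18.2 − 4) = 425.0/14.2 = 29.93 mL/cmH2O.
τ = R × C = 25.429 × 0.02993 L/cmH2O = 0.7611 s.
Fraction remaining = e^(−Te/τ) = e^(−0.94/0.7611) = 0.2908.
Trapped volume = 425.0 × 0.2908 = 123.59 mL.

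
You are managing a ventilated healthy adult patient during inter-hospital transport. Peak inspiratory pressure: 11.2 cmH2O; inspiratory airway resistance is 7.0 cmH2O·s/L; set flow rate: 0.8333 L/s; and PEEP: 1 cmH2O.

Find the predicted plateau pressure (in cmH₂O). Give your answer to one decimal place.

5.4

Pplat = PIP − Raw × flow = 11.2 − 7.0 × 0.8333 = 11.2 − 5.833 = 5.367 cmH2O.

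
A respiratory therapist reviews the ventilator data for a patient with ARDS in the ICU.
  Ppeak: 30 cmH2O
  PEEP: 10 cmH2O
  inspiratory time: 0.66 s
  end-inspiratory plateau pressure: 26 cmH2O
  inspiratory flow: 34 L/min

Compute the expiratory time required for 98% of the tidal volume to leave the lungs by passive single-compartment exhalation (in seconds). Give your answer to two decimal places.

Flow: 34 L/min ÷ 60 = 0.5667 L/s.
Vt = flow × Ti = 0.5667 L/s × 0.66 s × 1000 mL/L = 374.02 mL.
R = (PIP − Pplat)/V̇ = (30 − 26) / 0.5667 = 4.0/0.5667 = 7.058 cmH2O·s/L.
C = Vt/(Pplat − PEEP) = 374.02 / (26 − 10) = 374.02/16.0 = 23.376 mL/cmH2O.
τ = R × C = 7.058 × 0.02338 L/cmH2O = 0.165 s.
t = −τ·ln(1 − 0.98) = −0.165·ln(0.02) = 0.6455 s.

0.65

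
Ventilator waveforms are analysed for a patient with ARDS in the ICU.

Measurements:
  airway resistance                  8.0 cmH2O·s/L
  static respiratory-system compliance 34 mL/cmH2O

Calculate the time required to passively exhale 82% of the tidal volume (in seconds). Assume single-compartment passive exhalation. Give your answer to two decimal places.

0.47

τ = R × C = 8.0 × 34 mL/cmH2O = 8.0 × 0.034 L/cmH2O = 0.272 s.
Exhaled fraction f = 1 − e^(−t/τ) → t = −τ·ln(1 − f) = −0.272·ln(0.18) = 0.4664 s.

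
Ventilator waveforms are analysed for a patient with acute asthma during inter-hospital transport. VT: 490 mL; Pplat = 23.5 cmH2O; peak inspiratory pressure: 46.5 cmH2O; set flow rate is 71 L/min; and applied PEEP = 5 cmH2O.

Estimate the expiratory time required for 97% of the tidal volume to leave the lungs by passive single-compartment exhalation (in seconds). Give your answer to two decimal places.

Flow: 71 L/min ÷ 60 = 1.1833 L/s.
R = (PIP − Pplat)/V̇ = (46.5 − 23.5) / 1.1833 = 23.0/1.1833 = 19.437 cmH2O·s/L.
C = Vt/(Pplat − PEEP) = 490.0 / (23.5 − 5) = 490.0/18.5 = 26.486 mL/cmH2O.
τ = R × C = 19.437 × 0.02649 L/cmH2O = 0.5149 s.
t = −τ·ln(1 − 0.97) = −0.5149·ln(0.03) = 1.806 s.

1.81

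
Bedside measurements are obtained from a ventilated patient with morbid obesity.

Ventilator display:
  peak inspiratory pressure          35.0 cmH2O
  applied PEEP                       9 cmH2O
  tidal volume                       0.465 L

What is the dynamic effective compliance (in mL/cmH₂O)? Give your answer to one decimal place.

Dynamic compliance = Vt / (PIP − PEEP) = 465 / (35.0 − 9) = 465 / 26.0 = 17.885 mL/cmH2O.

17.9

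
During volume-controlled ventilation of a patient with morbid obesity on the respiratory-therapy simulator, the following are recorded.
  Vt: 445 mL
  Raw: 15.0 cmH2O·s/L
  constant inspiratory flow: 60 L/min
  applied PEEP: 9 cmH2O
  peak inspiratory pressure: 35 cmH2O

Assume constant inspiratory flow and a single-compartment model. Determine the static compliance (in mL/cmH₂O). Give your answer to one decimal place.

Flow: 60 L/min ÷ 60 = 1 L/s.
Equation of motion (constant flow): PIP = Vt/C + R·V̇ + PEEP.
Vt/C = PIP − R·V̇ − PEEP = 35 − 15.0×1 − 9 = 35 − 15.0 − 9 = 11.0 cmH2O.
C = Vt / 11.0 = 445 / 11.0 = 40.455 mL/cmH2O.

40.5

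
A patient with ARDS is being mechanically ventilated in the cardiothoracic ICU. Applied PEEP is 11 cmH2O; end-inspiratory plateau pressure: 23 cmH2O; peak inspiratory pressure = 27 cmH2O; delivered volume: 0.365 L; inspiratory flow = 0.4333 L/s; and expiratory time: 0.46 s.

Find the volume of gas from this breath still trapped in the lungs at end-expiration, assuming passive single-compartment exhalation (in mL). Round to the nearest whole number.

71

R = (PIP − Pplat)/V̇ = (27 − 23) / 0.4333 = 4.0/0.4333 = 9.231 cmH2O·s/L.
C = Vt/(Pplat − PEEP) = 365.0 / (23 − 11) = 365.0/12.0 = 30.417 mL/cmH2O.
τ = R × C = 9.231 × 0.03042 L/cmH2O = 0.2808 s.
Fraction remaining = e^(−Te/τ) = e^(−0.46/0.2808) = 0.1943.
Trapped volume = 365.0 × 0.1943 = 70.92 mL.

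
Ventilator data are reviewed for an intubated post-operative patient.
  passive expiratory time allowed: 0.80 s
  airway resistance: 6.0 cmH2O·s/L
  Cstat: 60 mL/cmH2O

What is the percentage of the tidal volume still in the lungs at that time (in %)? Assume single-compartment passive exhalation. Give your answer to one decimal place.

10.8

τ = R × C = 6.0 × 60 mL/cmH2O = 6.0 × 0.060 L/cmH2O = 0.36 s.
Passive exhalation: V(t)/V₀ = e^(−t/τ) = e^(−0.80/0.36) = 0.1084.
Fraction remaining = 0.1084 → 10.84%.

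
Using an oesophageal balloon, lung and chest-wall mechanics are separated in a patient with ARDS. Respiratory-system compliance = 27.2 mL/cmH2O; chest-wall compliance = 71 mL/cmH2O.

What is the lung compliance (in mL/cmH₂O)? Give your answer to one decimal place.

1/CL = 1/Crs − 1/Ccw.
1/CL = 1/27.2 − 1/71 = 0.02268.
CL = 44.092 mL/cmH2O.

44.1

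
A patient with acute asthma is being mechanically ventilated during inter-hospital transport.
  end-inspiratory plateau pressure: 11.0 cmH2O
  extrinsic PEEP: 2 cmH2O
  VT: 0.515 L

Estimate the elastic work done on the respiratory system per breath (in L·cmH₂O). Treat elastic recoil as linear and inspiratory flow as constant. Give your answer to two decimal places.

Elastic work ≈ ½ × (Pplat − PEEP) × Vt = 0.5 × (11.0 − 2) × 0.515 L = 0.5 × 9.0 × 0.515 = 2.318 L·cmH2O.

2.32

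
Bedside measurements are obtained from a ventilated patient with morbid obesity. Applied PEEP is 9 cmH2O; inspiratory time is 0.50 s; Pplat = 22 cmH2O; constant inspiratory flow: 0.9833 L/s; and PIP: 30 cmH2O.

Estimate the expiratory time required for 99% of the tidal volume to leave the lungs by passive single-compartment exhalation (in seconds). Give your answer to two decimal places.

Vt = flow × Ti = 0.9833 L/s × 0.50 s × 1000 mL/L = 491.65 mL.
R = (PIP − Pplat)/V̇ = (30 − 22) / 0.9833 = 8.0/0.9833 = 8.136 cmH2O·s/L.
C = Vt/(Pplat − PEEP) = 491.65 / (22 − 9) = 491.65/13.0 = 37.819 mL/cmH2O.
τ = R × C = 8.136 × 0.03782 L/cmH2O = 0.3077 s.
t = −τ·ln(1 − 0.99) = −0.3077·ln(0.01) = 1.417 s.

1.42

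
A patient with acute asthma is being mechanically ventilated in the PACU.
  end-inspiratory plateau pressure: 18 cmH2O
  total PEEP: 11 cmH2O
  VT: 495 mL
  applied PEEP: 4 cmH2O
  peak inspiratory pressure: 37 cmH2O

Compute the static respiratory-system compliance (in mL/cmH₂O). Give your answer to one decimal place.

70.7

End-expiratory occlusion gives total PEEP = 11 cmH2O (intrinsic PEEP = 11 − 4 = 7). Use total PEEP for the elastic gradient.
Cstat = Vt / (Pplat − PEEPtotal) = 495 / (18 − 11) = 495 / 7.0 = 70.714 mL/cmH2O.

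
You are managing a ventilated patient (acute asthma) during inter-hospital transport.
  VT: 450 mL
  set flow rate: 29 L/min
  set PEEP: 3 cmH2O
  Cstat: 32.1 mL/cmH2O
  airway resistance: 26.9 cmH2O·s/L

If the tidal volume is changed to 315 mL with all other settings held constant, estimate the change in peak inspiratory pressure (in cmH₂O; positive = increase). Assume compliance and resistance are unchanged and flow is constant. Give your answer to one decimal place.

PIP = Vt/C + R·V̇ + PEEP (constant-flow equation of motion).
Only the elastic term changes: ΔPIP = ΔVt / C = (315 − 450) / 32.1 = -4.206 cmH2O.

-4.2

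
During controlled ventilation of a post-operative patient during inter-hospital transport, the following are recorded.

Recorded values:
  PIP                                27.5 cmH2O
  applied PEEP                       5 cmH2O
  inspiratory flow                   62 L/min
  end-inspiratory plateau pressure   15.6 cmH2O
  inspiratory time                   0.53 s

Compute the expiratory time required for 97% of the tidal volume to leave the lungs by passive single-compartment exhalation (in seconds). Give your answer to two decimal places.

2.09

Flow: 62 L/min ÷ 60 = 1.0333 L/s.
Vt = flow × Ti = 1.0333 L/s × 0.53 s × 1000 mL/L = 547.65 mL.
R = (PIP − Pplat)/V̇ = (27.5 − 15.6) / 1.0333 = 11.9/1.0333 = 11.517 cmH2O·s/L.
C = Vt/(Pplat − PEEP) = 547.65 / (15.6 − 5) = 547.65/10.6 = 51.665 mL/cmH2O.
τ = R × C = 11.517 × 0.05167 L/cmH2O = 0.5951 s.
t = −τ·ln(1 − 0.97) = −0.5951·ln(0.03) = 2.087 s.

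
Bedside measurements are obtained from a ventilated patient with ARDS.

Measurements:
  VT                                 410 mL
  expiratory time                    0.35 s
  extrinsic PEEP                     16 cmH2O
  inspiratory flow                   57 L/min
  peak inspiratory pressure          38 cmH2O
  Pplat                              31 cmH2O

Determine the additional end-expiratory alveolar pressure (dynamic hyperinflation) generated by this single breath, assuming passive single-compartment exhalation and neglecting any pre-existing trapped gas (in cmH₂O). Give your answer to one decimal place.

Flow: 57 L/min ÷ 60 = 0.95 L/s.
R = (PIP − Pplat)/V̇ = (38 − 31) / 0.95 = 7.0/0.95 = 7.368 cmH2O·s/L.
C = Vt/(Pplat − PEEP) = 410.0 / (31 − 16) = 410.0/15.0 = 27.333 mL/cmH2O.
τ = R × C = 7.368 × 0.02733 L/cmH2O = 0.2014 s.
Fraction remaining = e^(−Te/τ) = e^(−0.35/0.2014) = 0.1759; trapped volume = 410.0 × 0.1759 = 72.119 mL.
Additional alveolar pressure from trapping ≈ V_trapped / C = 72.119 / 27.333 = 2.639 cmH2O.

2.6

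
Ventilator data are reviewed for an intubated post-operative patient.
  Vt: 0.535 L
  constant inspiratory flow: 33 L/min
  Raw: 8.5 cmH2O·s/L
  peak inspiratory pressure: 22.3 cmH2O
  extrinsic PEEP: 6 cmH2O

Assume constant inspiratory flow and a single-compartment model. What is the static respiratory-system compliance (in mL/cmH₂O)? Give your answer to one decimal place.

46.0

Flow: 33 L/min ÷ 60 = 0.55 L/s.
Equation of motion (constant flow): PIP = Vt/C + R·V̇ + PEEP.
Vt/C = PIP − R·V̇ − PEEP = 22.3 − 8.5×0.55 − 6 = 22.3 − 4.675 − 6 = 11.625 cmH2O.
C = Vt / 11.625 = 535 / 11.625 = 46.022 mL/cmH2O.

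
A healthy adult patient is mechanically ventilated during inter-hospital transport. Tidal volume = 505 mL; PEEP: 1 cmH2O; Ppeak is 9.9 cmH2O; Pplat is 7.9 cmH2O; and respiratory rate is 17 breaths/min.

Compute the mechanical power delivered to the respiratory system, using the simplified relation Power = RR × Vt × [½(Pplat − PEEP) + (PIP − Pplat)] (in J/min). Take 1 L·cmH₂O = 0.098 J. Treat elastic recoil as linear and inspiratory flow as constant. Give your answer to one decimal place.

Per-breath work = Vt × [½(Pplat−PEEP) + (PIP−Pplat)] = 0.505 × [0.5×6.9 + 2.0] = 0.505 × 5.45 = 2.752 L·cmH2O.
Power = 17 × 2.752 = 46.784 L·cmH2O/min.
× 0.098 J/(L·cmH2O) → 4.585 J/min.

4.6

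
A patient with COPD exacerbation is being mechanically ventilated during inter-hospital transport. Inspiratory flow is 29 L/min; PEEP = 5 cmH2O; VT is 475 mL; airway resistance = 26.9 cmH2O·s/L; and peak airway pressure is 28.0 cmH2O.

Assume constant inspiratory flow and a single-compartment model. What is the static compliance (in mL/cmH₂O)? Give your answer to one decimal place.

47.5

Flow: 29 L/min ÷ 60 = 0.4833 L/s.
Equation of motion (constant flow): PIP = Vt/C + R·V̇ + PEEP.
Vt/C = PIP − R·V̇ − PEEP = 28.0 − 26.9×0.4833 − 5 = 28.0 − 13.001 − 5 = 9.999 cmH2O.
C = Vt / 9.999 = 475 / 9.999 = 47.505 mL/cmH2O.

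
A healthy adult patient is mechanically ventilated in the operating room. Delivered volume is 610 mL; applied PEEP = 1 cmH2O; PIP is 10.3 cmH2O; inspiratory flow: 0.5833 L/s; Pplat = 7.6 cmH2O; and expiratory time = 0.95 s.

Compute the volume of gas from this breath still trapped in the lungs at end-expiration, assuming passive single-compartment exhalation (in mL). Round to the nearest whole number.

66

R = (PIP − Pplat)/V̇ = (10.3 − 7.6) / 0.5833 = 2.7/0.5833 = 4.629 cmH2O·s/L.
C = Vt/(Pplat − PEEP) = 610.0 / (7.6 − 1) = 610.0/6.6 = 92.424 mL/cmH2O.
τ = R × C = 4.629 × 0.09242 L/cmH2O = 0.4278 s.
Fraction remaining = e^(−Te/τ) = e^(−0.95/0.4278) = 0.1085.
Trapped volume = 610.0 × 0.1085 = 66.185 mL.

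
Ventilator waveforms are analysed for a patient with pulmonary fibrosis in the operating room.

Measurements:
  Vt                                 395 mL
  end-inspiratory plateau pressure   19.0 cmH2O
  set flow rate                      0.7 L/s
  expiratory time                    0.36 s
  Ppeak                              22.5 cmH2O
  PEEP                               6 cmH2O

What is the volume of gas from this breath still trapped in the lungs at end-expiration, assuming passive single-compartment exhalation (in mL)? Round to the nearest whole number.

R = (PIP − Pplat)/V̇ = (22.5 − 19.0) / 0.7 = 3.5/0.7 = 5.0 cmH2O·s/L.
C = Vt/(Pplat − PEEP) = 395.0 / (19.0 − 6) = 395.0/13.0 = 30.385 mL/cmH2O.
τ = R × C = 5.0 × 0.03039 L/cmH2O = 0.152 s.
Fraction remaining = e^(−Te/τ) = e^(−0.36/0.152) = 0.09363.
Trapped volume = 395.0 × 0.09363 = 36.984 mL.

37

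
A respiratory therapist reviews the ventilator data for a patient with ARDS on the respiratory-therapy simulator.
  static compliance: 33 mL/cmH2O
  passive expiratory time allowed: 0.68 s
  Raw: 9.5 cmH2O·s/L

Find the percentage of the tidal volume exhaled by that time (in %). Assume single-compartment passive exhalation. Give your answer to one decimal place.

τ = R × C = 9.5 × 33 mL/cmH2O = 9.5 × 0.033 L/cmH2O = 0.3135 s.
Passive exhalation: V(t)/V₀ = e^(−t/τ) = e^(−0.68/0.3135) = 0.1143.
Fraction exhaled = 1 − 0.1143 = 0.8857 → 88.57%.

88.6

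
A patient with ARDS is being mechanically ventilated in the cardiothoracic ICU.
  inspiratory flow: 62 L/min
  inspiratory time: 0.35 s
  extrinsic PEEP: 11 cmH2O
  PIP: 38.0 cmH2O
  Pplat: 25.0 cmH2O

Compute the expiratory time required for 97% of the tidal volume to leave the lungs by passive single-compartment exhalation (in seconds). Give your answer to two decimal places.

1.14

Flow: 62 L/min ÷ 60 = 1.0333 L/s.
Vt = flow × Ti = 1.0333 L/s × 0.35 s × 1000 mL/L = 361.66 mL.
R = (PIP − Pplat)/V̇ = (38.0 − 25.0) / 1.0333 = 13.0/1.0333 = 12.581 cmH2O·s/L.
C = Vt/(Pplat − PEEP) = 361.66 / (25.0 − 11) = 361.66/14.0 = 25.833 mL/cmH2O.
τ = R × C = 12.581 × 0.02583 L/cmH2O = 0.325 s.
t = −τ·ln(1 − 0.97) = −0.325·ln(0.03) = 1.14 s.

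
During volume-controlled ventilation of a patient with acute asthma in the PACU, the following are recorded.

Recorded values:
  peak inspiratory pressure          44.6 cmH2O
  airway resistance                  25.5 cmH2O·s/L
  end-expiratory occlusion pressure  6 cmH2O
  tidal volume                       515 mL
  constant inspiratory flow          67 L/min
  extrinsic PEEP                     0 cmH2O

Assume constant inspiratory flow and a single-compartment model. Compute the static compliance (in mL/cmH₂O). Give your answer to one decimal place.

Flow: 67 L/min ÷ 60 = 1.1167 L/s.
Total PEEP = 6 cmH2O (set 0 + intrinsic 6); this is the baseline alveolar pressure.
Equation of motion (constant flow): PIP = Vt/C + R·V̇ + PEEP.
Vt/C = PIP − R·V̇ − PEEP = 44.6 − 25.5×1.1167 − 6 = 44.6 − 28.476 − 6 = 10.124 cmH2O.
C = Vt / 10.124 = 515 / 10.124 = 50.869 mL/cmH2O.

50.9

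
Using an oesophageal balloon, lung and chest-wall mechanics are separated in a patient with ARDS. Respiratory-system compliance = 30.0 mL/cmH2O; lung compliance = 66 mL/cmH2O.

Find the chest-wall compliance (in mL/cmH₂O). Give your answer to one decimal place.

1/Ccw = 1/Crs − 1/CL.
1/Ccw = 1/30.0 − 1/66 = 0.01818.
Ccw = 55.006 mL/cmH2O.

55.0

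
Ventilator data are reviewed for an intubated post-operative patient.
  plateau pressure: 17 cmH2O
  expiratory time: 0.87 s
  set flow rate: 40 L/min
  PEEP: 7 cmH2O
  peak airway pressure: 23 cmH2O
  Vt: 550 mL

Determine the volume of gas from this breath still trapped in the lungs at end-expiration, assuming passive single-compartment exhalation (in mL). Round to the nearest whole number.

Flow: 40 L/min ÷ 60 = 0.6667 L/s.
R = (PIP − Pplat)/V̇ = (23 − 17) / 0.6667 = 6.0/0.6667 = 9.0 cmH2O·s/L.
C = Vt/(Pplat − PEEP) = 550.0 / (17 − 7) = 550.0/10.0 = 55.0 mL/cmH2O.
τ = R × C = 9.0 × 0.055 L/cmH2O = 0.495 s.
Fraction remaining = e^(−Te/τ) = e^(−0.87/0.495) = 0.1725.
Trapped volume = 550.0 × 0.1725 = 94.875 mL.

95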